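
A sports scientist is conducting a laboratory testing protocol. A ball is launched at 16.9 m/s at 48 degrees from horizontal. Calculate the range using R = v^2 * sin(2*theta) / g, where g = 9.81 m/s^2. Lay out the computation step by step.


sin(2 * 48) = sin(96) = 0.994522
v^2 = 16.9^2 = 285.61
R = 285.61 * 0.994522 / 9.81
= 28.955 m

28.955 m


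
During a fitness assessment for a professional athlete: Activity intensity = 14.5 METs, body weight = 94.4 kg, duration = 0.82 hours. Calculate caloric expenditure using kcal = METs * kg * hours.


kcal = 14.5 * 94.4 * 0.82
= 1368.8 * 0.82
= 1122.42 kcal

1122.42 kcal


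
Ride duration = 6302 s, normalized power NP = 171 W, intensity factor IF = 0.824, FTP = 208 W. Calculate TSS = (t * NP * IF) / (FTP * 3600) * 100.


Numerator = 6302 * 171 * 0.824 = 887977.008
Denominator = 208 * 3600 = 748800
TSS = 887977.008 / 748800 * 100
= 118.59

118.59 TSS


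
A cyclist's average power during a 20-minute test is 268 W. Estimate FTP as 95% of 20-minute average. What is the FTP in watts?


FTP = 20-min power * 0.95
= 268 * 0.95
= 254.6 W

254.6 W


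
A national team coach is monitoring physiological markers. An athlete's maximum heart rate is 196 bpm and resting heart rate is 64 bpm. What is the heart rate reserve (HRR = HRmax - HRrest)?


HRR = HRmax - HRrest
= 196 - 64
= 132 bpm

132 bpm


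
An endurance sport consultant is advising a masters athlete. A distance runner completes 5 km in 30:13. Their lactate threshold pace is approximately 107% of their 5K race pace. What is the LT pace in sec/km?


Convert to seconds: 30 min 13 s = 1813 s
Pace per km = 1813 / 5 = 362.6 s/km
LT pace = 362.6 * 1.07 = 387.98 s/km

387.98 s/km


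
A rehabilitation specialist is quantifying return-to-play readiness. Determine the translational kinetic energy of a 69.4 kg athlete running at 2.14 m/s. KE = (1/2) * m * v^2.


KE = 0.5 * m * v^2
= 0.5 * 69.4 * 2.14^2
= 0.5 * 69.4 * 4.5796
= 158.91 J

158.91 J


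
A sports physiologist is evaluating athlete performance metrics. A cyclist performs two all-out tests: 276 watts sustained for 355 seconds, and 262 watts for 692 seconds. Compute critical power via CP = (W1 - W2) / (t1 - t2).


W1 = P1 * t1 = 276 * 355 = 97980 J
W2 = P2 * t2 = 262 * 692 = 181304 J
CP = (97980 - 181304) / (355 - 692)
= 247.25 W

247.25 W


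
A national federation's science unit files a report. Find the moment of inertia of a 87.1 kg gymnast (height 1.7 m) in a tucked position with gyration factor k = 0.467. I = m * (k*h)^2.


Radius of gyration = 0.467 * 1.7 = 0.7939 m
I = 87.1 * 0.7939^2
= 87.1 * 0.630277
= 54.897 kg*m^2

54.897 kg*m^2


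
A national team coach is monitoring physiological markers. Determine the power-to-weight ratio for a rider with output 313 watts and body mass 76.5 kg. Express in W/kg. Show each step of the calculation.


P/W = 313 / 76.5 = 4.092 W/kg

4.092 W/kg


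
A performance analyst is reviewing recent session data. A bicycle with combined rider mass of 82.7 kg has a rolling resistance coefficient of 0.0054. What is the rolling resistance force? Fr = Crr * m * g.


Fr = 0.0054 * 82.7 * 9.81
= 0.44658 * 9.81
= 4.381 N

4.381 N


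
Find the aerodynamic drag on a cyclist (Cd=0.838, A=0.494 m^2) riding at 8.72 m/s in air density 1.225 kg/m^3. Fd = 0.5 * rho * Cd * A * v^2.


Fd = 0.5 * 1.225 * 0.838 * 0.494 * 8.72^2
= 0.5 * 1.225 * 0.838 * 0.494 * 76.0384
= 19.28 N

19.28 N


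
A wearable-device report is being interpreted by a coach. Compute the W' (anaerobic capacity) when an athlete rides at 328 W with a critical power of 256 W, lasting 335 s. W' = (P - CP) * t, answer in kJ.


Above-CP power = 72 W
Duration = 335 s
W' = 72 * 335 = 24120 J
Convert: 24120 / 1000 = 24.12 kJ

24.12 kJ


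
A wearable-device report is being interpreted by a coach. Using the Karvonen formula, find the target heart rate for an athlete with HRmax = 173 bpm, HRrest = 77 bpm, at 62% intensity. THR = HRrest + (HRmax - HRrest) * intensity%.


HRR = 173 - 77 = 96
THR = 77 + 96 * 0.62
= 77 + 59.52
= 136.52 bpm

136.52 bpm


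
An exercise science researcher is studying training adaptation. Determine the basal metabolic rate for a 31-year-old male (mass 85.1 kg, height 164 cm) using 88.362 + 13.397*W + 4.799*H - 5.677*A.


BMR = 88.362 + 13.397*85.1 + 4.799*164 - 5.677*31
= 1839.5 kcal/day

1839.5 kcal/day


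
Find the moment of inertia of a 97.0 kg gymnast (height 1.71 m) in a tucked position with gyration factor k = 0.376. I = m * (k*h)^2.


Radius of gyration = 0.376 * 1.71 = 0.64296 m
I = 97.0 * 0.64296^2
= 97.0 * 0.413398
= 40.1 kg*m^2

40.1 kg*m^2


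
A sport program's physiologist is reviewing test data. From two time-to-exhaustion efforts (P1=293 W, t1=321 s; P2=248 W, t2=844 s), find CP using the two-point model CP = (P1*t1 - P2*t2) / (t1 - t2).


Work in trial 1 = 94053 J
Work in trial 2 = 209312 J
Delta work = -115259 J
Delta time = -523 s
CP = -115259 / -523 = 220.38 W

220.38 W


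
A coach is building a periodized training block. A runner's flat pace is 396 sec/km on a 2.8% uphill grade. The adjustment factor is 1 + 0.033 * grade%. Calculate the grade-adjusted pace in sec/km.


Factor = 1 + 0.033 * 2.8 = 1.0924
Adjusted pace = 396 * 1.0924
= 432.59 sec/km

432.59 s/km


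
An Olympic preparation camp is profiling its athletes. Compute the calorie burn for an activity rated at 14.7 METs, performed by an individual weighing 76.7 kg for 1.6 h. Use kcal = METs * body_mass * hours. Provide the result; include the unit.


Product of METs and mass = 14.7 * 76.7 = 1127.49
Total kcal = 1127.49 * 1.6 = 1803.98 kcal

1803.98 kcal


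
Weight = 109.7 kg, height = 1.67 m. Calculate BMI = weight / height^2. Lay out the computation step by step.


height^2 = 1.67^2 = 2.7889
BMI = 109.7 / 2.7889 = 39.33 kg/m^2

39.33 kg/m^2


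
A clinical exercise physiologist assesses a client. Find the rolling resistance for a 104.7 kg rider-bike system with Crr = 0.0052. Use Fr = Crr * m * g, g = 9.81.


m * g = 104.7 * 9.81 = 1027.107 N
Fr = 0.0052 * 1027.107 = 5.341 N

5.341 N


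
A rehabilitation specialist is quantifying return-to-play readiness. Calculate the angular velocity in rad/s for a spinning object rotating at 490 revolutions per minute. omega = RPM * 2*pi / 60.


omega = RPM * 2*pi / 60
= 490 * 6.28318531 / 60
= 51.313 rad/s

51.313 rad/s


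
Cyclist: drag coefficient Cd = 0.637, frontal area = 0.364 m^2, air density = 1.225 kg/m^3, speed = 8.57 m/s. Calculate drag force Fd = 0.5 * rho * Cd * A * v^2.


v^2 = 8.57^2 = 73.4449
Fd = 0.5 * 1.225 * 0.637 * 0.364 * 73.4449
= 10.431 N

10.431 N


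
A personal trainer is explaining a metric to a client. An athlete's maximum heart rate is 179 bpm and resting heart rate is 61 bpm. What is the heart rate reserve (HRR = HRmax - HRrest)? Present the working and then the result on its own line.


HRR = HRmax - HRrest
= 179 - 61
= 118 bpm

118 bpm


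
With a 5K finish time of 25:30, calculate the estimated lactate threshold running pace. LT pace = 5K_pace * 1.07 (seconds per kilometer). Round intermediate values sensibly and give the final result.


Race duration = 1530 s for 5 km
Average pace = 1530 / 5 = 306.0 s/km
LT pace = 306.0 * 1.07
= 327.42 s/km

327.42 s/km


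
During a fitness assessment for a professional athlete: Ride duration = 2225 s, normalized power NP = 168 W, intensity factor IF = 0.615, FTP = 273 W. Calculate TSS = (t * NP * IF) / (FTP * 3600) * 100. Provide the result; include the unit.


Numerator = 2225 * 168 * 0.615 = 229887.0
Denominator = 273 * 3600 = 982800
TSS = 229887.0 / 982800 * 100
= 23.39

23.39 TSS


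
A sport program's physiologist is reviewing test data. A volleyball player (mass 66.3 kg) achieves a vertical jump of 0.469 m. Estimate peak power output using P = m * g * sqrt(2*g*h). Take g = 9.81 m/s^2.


2 * g * h = 2 * 9.81 * 0.469 = 9.20178
sqrt(9.20178) = 3.033444 m/s
P = 66.3 * 9.81 * 3.033444 = 1972.96 W

1972.96 W


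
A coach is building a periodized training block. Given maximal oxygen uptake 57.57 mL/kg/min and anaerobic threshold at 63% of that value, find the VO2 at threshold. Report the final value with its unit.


Percentage as decimal = 0.63
VO2 at AT = 57.57 * 0.63 = 36.27 mL/kg/min

36.27 mL/kg/min


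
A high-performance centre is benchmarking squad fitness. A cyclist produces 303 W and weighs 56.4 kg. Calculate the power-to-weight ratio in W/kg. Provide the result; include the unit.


P/W = power / mass
= 303 / 56.4
= 5.372 W/kg

5.372 W/kg


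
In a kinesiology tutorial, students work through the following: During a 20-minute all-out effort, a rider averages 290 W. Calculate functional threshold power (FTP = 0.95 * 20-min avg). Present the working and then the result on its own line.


FTP = 0.95 * 290
= 275.5 W

275.5 W


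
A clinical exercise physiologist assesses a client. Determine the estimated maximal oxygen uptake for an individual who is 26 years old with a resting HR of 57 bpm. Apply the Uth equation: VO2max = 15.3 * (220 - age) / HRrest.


HRmax = 220 - 26 = 194
VO2max = 15.3 * (194 / 57)
= 15.3 * 3.4035
= 52.07 mL/kg/min

52.07 mL/kg/min


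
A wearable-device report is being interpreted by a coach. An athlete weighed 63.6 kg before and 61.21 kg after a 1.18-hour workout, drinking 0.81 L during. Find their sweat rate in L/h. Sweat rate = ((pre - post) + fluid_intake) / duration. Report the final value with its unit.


Body mass change = 2.39 kg
Total sweat loss = 2.39 + 0.81 = 3.2 L
Rate = 3.2 / 1.18 = 2.712 L/h

2.712 L/h


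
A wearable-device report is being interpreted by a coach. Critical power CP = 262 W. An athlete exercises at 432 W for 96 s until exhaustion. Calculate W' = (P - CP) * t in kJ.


P - CP = 432 - 262 = 170 W
W' = 170 * 96 = 16320 J
= 16320 / 1000 = 16.32 kJ

16.32 kJ


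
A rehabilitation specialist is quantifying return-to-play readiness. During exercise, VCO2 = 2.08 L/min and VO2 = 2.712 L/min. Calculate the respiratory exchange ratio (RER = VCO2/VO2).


RER = VCO2 / VO2
= 2.08 / 2.712
= 0.767

0.767


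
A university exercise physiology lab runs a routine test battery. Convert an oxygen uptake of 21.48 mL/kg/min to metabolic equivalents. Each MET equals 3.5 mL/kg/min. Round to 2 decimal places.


One MET = 3.5 mL/kg/min
Number of METs = 21.48 / 3.5
= 6.14 METs

6.14 METs


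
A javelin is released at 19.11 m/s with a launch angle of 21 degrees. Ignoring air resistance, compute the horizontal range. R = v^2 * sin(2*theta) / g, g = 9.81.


Launch speed squared = 365.1921
sin(2 * 21 deg) = 0.669131
Range = 365.1921 * 0.669131 / 9.81
= 24.909 m

24.909 m


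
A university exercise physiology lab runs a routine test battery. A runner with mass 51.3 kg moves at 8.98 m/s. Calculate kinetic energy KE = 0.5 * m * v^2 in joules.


v^2 = 8.98^2 = 80.6404
KE = 0.5 * 51.3 * 80.6404
= 2068.43 J

2068.43 J


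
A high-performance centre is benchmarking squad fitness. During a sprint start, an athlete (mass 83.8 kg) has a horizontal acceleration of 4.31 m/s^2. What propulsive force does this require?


Propulsive force = mass * acceleration
= 83.8 kg * 4.31 m/s^2
= 361.18 N

361.18 N


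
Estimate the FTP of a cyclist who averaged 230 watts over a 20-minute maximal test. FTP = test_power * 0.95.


FTP = 230 * 0.95 = 218.5 W

218.5 W


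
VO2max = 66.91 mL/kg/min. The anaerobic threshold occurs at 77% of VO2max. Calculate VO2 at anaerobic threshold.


AT fraction = 77 / 100 = 0.77
AT VO2 = 66.91 * 0.77
= 51.52 mL/kg/min

51.52 mL/kg/min


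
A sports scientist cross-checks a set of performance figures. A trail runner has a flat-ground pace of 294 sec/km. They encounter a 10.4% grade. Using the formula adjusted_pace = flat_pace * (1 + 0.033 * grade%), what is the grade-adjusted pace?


Grade factor = 1 + 0.033 * 10.4 = 1.3432
Adjusted = 294 * 1.3432 = 394.9 sec/km

394.9 s/km


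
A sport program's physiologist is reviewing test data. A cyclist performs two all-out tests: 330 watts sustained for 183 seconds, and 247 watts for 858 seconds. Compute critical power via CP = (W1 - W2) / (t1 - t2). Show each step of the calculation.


W1 = P1 * t1 = 330 * 183 = 60390 J
W2 = P2 * t2 = 247 * 858 = 211926 J
CP = (60390 - 211926) / (183 - 858)
= 224.5 W

224.5 W


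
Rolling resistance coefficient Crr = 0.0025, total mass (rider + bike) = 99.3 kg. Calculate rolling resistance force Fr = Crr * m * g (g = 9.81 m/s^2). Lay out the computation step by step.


Fr = Crr * m * g
= 0.0025 * 99.3 * 9.81
= 2.435 N

2.435 N


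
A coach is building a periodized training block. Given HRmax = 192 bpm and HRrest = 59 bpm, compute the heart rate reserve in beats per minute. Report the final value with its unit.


Heart rate reserve = maximum HR minus resting HR
HRR = 192 - 59 = 133 bpm

133 bpm


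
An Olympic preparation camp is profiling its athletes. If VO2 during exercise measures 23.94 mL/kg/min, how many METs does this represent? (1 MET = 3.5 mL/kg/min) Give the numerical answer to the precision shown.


METs = VO2 / 3.5 = 23.94 / 3.5 = 6.84

6.84 METs


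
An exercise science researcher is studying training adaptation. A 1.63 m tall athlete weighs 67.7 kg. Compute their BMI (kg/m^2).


height^2 = 2.6569 m^2
BMI = 67.7 / 2.6569 = 25.48 kg/m^2

25.48 kg/m^2


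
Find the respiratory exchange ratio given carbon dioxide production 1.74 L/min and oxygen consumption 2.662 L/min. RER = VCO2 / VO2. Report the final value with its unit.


VCO2 = 1.74 L/min
VO2 = 2.662 L/min
RER = 1.74 / 2.662 = 0.6536

0.6536


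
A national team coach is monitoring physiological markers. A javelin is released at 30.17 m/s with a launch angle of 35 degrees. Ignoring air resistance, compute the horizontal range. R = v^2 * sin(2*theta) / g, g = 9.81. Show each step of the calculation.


Launch speed squared = 910.2289
sin(2 * 35 deg) = 0.939693
Range = 910.2289 * 0.939693 / 9.81
= 87.19 m

87.19 m


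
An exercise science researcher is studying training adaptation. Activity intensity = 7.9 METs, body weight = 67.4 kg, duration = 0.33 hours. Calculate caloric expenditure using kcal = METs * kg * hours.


kcal = 7.9 * 67.4 * 0.33
= 532.46 * 0.33
= 175.71 kcal

175.71 kcal


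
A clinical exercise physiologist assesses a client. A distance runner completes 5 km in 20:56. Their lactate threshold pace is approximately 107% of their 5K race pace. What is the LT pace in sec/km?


Convert to seconds: 20 min 56 s = 1256 s
Pace per km = 1256 / 5 = 251.2 s/km
LT pace = 251.2 * 1.07 = 268.78 s/km

268.78 s/km


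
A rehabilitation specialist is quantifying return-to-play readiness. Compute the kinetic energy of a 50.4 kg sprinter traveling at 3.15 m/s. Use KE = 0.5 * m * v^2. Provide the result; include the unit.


Velocity squared = 9.9225
KE = 0.5 * 50.4 * 9.9225 = 250.05 J

250.05 J


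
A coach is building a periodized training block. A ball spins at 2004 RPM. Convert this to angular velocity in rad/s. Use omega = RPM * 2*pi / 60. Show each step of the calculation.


omega = 2004 * 2 * pi / 60
= 2004 * 6.28318531 / 60
= 12591.503 / 60
= 209.858 rad/s

209.858 rad/s


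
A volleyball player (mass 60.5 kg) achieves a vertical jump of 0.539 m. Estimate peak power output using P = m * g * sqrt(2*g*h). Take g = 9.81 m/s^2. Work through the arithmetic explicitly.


2 * g * h = 2 * 9.81 * 0.539 = 10.57518
sqrt(10.57518) = 3.25195 m/s
P = 60.5 * 9.81 * 3.25195 = 1930.05 W

1930.05 W


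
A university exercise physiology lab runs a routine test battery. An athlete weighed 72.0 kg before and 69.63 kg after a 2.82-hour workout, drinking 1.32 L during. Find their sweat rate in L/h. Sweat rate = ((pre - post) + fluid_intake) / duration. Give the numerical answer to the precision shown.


Body mass change = 2.37 kg
Total sweat loss = 2.37 + 1.32 = 3.69 L
Rate = 3.69 / 2.82 = 1.309 L/h

1.309 L/h


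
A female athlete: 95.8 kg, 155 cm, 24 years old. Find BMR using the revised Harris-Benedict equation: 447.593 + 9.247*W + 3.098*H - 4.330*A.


Intercept = 447.593
Weight contribution = 9.247 * 95.8 = 885.8626
Height contribution = 3.098 * 155 = 480.19
Age contribution = 4.33 * 24 = 103.92
BMR = 447.593 + 885.8626 + 480.19 - 103.92
= 1709.73 kcal/day

1709.73 kcal/day


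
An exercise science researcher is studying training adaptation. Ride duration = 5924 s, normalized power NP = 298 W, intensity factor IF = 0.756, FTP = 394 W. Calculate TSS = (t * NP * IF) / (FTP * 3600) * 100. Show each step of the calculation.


Numerator = 5924 * 298 * 0.756 = 1334606.112
Denominator = 394 * 3600 = 1418400
TSS = 1334606.112 / 1418400 * 100
= 94.09

94.09 TSS


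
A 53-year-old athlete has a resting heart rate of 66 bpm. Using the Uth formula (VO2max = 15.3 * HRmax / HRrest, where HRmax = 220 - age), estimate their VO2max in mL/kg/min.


HRmax = 220 - 53 = 167 bpm
Ratio = HRmax / HRrest = 167 / 66 = 2.5303
VO2max = 15.3 * 2.5303 = 38.71 mL/kg/min

38.71 mL/kg/min


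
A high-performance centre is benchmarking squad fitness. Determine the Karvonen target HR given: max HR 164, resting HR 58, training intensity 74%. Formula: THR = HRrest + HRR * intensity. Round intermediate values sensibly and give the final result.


HRR = HRmax - HRrest = 164 - 58 = 106
THR = 58 + 106 * 0.74
= 136.44 bpm

136.44 bpm


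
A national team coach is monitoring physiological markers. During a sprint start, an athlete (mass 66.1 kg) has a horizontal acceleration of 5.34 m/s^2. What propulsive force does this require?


Propulsive force = mass * acceleration
= 66.1 kg * 5.34 m/s^2
= 352.97 N

352.97 N


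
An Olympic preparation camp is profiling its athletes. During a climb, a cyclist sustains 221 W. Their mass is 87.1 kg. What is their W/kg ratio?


Power-to-weight = 221 W / 87.1 kg
= 2.537 W/kg

2.537 W/kg


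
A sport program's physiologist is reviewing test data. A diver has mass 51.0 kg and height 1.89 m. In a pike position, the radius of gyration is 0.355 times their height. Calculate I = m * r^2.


r = 0.355 * 1.89 = 0.67095 m
I = m * r^2 = 51.0 * 0.450174 = 22.959 kg*m^2

22.959 kg*m^2


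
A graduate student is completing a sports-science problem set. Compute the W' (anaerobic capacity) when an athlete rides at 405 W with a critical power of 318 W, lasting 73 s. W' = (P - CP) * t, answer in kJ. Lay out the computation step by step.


Above-CP power = 87 W
Duration = 73 s
W' = 87 * 73 = 6351 J
Convert: 6351 / 1000 = 6.351 kJ

6.351 kJ


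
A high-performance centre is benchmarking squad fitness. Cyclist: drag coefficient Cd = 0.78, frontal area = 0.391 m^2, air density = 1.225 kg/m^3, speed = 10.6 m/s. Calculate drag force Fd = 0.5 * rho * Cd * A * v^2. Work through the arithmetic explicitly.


v^2 = 10.6^2 = 112.36
Fd = 0.5 * 1.225 * 0.78 * 0.391 * 112.36
= 20.989 N

20.989 N


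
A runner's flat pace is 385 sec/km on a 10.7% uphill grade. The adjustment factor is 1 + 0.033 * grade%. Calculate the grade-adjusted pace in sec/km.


Factor = 1 + 0.033 * 10.7 = 1.3531
Adjusted pace = 385 * 1.3531
= 520.94 sec/km

520.94 s/km


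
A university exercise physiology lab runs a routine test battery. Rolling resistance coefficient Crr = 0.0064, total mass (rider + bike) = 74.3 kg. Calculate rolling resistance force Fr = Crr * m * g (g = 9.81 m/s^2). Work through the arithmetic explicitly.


Fr = Crr * m * g
= 0.0064 * 74.3 * 9.81
= 4.665 N

4.665 N


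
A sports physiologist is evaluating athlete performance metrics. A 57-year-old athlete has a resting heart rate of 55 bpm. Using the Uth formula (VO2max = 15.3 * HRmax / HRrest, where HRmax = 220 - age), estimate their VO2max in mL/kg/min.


HRmax = 220 - 57 = 163 bpm
Ratio = HRmax / HRrest = 163 / 55 = 2.9636
VO2max = 15.3 * 2.9636 = 45.34 mL/kg/min

45.34 mL/kg/min


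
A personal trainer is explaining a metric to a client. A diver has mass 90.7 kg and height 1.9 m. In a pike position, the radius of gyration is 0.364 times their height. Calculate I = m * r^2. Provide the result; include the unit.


r = 0.364 * 1.9 = 0.6916 m
I = m * r^2 = 90.7 * 0.478311 = 43.383 kg*m^2

43.383 kg*m^2


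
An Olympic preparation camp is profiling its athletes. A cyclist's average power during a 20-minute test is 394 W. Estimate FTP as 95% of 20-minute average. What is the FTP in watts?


FTP = 20-min power * 0.95
= 394 * 0.95
= 374.3 W

374.3 W


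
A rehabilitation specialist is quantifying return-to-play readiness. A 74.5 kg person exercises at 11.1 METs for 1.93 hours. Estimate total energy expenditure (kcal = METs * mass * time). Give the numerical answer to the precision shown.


Energy = METs * mass(kg) * time(h)
= 11.1 * 74.5 * 1.93
= 1596.01 kcal

1596.01 kcal


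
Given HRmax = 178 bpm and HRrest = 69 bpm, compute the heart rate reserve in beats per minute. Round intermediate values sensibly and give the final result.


Heart rate reserve = maximum HR minus resting HR
HRR = 178 - 69 = 109 bpm

109 bpm


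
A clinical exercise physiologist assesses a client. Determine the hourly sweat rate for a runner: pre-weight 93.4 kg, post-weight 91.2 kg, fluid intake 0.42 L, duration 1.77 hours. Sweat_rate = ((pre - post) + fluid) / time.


Mass lost = 93.4 - 91.2 = 2.2 kg
Add fluid consumed: 2.2 + 0.42 = 2.62 L total sweat
Sweat rate = 2.62 / 1.77 = 1.48 L/h

1.48 L/h


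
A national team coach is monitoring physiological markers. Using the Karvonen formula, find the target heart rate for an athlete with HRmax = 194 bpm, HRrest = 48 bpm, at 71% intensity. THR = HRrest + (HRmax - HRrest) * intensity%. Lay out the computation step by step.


HRR = 194 - 48 = 146
THR = 48 + 146 * 0.71
= 48 + 103.66
= 151.66 bpm

151.66 bpm


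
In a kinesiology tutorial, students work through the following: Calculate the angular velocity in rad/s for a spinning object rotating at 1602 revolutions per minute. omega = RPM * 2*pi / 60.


omega = RPM * 2*pi / 60
= 1602 * 6.28318531 / 60
= 167.761 rad/s

167.761 rad/s


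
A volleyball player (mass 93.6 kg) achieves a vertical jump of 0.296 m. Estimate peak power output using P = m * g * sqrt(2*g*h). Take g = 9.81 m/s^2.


2 * g * h = 2 * 9.81 * 0.296 = 5.80752
sqrt(5.80752) = 2.40988 m/s
P = 93.6 * 9.81 * 2.40988 = 2212.79 W

2212.79 W


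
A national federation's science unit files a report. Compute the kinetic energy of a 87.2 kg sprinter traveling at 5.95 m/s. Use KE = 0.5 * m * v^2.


Velocity squared = 35.4025
KE = 0.5 * 87.2 * 35.4025 = 1543.55 J

1543.55 J


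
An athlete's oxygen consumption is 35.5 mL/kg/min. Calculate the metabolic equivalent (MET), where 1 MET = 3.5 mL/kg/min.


MET = VO2 / 3.5
= 35.5 / 3.5
= 10.14 METs

10.14 METs


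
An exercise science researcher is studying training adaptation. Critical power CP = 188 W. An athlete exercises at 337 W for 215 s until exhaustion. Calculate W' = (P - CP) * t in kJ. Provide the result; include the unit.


P - CP = 337 - 188 = 149 W
W' = 149 * 215 = 32035 J
= 32035 / 1000 = 32.035 kJ

32.035 kJ


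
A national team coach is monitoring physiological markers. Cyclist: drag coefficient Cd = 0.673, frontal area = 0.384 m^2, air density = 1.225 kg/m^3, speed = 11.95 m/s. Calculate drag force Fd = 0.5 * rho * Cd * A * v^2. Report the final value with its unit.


v^2 = 11.95^2 = 142.8025
Fd = 0.5 * 1.225 * 0.673 * 0.384 * 142.8025
= 22.604 N

22.604 N


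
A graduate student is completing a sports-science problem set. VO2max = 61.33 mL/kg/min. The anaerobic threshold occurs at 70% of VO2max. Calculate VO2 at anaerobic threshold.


AT fraction = 70 / 100 = 0.7
AT VO2 = 61.33 * 0.7
= 42.93 mL/kg/min

42.93 mL/kg/min


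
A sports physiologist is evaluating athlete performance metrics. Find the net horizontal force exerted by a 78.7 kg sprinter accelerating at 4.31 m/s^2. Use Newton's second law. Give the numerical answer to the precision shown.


Newton's second law: F = m * a
F = 78.7 * 4.31 = 339.2 N

339.2 N


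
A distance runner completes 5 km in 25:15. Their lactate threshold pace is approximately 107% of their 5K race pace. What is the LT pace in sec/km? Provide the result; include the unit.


Convert to seconds: 25 min 15 s = 1515 s
Pace per km = 1515 / 5 = 303.0 s/km
LT pace = 303.0 * 1.07 = 324.21 s/km

324.21 s/km


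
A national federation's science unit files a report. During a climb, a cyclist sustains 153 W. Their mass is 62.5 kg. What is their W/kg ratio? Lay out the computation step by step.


Power-to-weight = 153 W / 62.5 kg
= 2.448 W/kg

2.448 W/kg


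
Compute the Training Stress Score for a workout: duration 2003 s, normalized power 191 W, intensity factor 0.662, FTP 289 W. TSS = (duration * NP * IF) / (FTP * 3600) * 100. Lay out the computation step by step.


Product = 2003 * 191 * 0.662 = 253263.326
Base = 289 * 3600 = 1040400
TSS = 253263.326 / 1040400 * 100 = 24.34

24.34 TSS


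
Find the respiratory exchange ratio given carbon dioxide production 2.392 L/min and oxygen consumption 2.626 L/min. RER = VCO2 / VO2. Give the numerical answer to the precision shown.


VCO2 = 2.392 L/min
VO2 = 2.626 L/min
RER = 2.392 / 2.626 = 0.9109

0.9109


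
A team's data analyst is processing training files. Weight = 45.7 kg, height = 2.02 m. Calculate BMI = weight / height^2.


height^2 = 2.02^2 = 4.0804
BMI = 45.7 / 4.0804 = 11.2 kg/m^2

11.2 kg/m^2


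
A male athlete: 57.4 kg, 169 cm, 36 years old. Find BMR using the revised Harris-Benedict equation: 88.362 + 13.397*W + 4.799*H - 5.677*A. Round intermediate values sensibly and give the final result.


Intercept = 88.362
Weight contribution = 13.397 * 57.4 = 768.9878
Height contribution = 4.799 * 169 = 811.031
Age contribution = 5.677 * 36 = 204.372
BMR = 88.362 + 768.9878 + 811.031 - 204.372
= 1464.01 kcal/day

1464.01 kcal/day


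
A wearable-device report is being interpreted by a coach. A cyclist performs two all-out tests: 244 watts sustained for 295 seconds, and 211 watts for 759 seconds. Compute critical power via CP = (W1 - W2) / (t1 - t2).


W1 = P1 * t1 = 244 * 295 = 71980 J
W2 = P2 * t2 = 211 * 759 = 160149 J
CP = (71980 - 160149) / (295 - 759)
= 190.02 W

190.02 W


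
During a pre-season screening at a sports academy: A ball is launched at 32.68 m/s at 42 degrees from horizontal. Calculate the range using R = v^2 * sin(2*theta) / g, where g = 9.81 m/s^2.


sin(2 * 42) = sin(84) = 0.994522
v^2 = 32.68^2 = 1067.9824
R = 1067.9824 * 0.994522 / 9.81
= 108.27 m

108.27 m


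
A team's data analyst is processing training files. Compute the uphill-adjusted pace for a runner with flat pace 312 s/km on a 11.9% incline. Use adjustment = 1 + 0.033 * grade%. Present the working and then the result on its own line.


Adjustment factor = 1 + 0.033 * 11.9 = 1.3927
Grade-adjusted pace = 312 * 1.3927 = 434.52 s/km

434.52 s/km


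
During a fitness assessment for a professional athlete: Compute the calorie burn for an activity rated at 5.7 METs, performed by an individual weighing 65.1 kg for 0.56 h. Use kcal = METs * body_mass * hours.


Product of METs and mass = 5.7 * 65.1 = 371.07
Total kcal = 371.07 * 0.56 = 207.8 kcal

207.8 kcal


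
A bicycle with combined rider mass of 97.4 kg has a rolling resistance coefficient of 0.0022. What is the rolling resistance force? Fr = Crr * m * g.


Fr = 0.0022 * 97.4 * 9.81
= 0.21428 * 9.81
= 2.102 N

2.102 N


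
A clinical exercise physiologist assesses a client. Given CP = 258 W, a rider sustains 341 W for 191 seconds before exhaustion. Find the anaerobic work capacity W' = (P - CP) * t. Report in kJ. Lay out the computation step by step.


Excess power = 341 - 258 = 83 W
Work above CP = 83 * 191 = 15853 J
W' = 15.853 kJ

15.853 kJ


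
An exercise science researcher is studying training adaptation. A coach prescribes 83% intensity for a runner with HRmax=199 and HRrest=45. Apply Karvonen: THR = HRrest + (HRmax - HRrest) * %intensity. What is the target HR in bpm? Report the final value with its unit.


Heart rate reserve = 199 - 45 = 154
Intensity fraction = 83 / 100 = 0.83
THR = 45 + 154 * 0.83 = 172.82 bpm

172.82 bpm


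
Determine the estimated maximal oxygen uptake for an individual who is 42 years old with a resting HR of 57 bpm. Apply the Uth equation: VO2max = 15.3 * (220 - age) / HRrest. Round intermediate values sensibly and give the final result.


HRmax = 220 - 42 = 178
VO2max = 15.3 * (178 / 57)
= 15.3 * 3.1228
= 47.78 mL/kg/min

47.78 mL/kg/min


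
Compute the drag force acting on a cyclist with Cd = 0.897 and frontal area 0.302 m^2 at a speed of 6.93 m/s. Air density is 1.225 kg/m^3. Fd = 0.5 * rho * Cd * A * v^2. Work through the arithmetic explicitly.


Step 1: v^2 = 48.0249
Step 2: Fd = 0.5 * 1.225 * 0.897 * 0.302 * 48.0249
= 7.968 N

7.968 N


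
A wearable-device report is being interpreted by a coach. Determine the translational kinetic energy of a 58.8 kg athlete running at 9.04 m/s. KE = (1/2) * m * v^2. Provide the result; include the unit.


KE = 0.5 * m * v^2
= 0.5 * 58.8 * 9.04^2
= 0.5 * 58.8 * 81.7216
= 2402.62 J

2402.62 J


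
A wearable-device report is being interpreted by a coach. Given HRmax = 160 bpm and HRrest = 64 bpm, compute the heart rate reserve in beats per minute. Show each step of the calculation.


Heart rate reserve = maximum HR minus resting HR
HRR = 160 - 64 = 96 bpm

96 bpm


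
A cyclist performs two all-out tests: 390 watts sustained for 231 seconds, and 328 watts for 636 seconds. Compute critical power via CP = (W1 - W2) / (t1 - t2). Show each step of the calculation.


W1 = P1 * t1 = 390 * 231 = 90090 J
W2 = P2 * t2 = 328 * 636 = 208608 J
CP = (90090 - 208608) / (231 - 636)
= 292.64 W

292.64 W


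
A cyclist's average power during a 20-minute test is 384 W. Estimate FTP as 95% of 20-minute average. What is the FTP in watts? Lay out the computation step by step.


FTP = 20-min power * 0.95
= 384 * 0.95
= 364.8 W

364.8 W


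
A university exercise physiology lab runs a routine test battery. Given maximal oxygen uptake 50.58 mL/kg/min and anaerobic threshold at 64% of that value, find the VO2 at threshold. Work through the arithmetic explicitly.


Percentage as decimal = 0.64
VO2 at AT = 50.58 * 0.64 = 32.37 mL/kg/min

32.37 mL/kg/min


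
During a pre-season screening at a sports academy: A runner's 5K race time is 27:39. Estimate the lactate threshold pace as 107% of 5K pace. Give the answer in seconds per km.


Total race time = 27*60 + 39 = 1659 seconds
5K pace = 1659 / 5 = 331.8 sec/km
LT pace = 331.8 * 1.07 = 355.03 sec/km

355.03 s/km


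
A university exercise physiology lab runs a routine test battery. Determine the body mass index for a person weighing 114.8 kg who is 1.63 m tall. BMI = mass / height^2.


BMI = mass / height^2
= 114.8 / 1.63^2
= 114.8 / 2.6569
= 43.21 kg/m^2

43.21 kg/m^2


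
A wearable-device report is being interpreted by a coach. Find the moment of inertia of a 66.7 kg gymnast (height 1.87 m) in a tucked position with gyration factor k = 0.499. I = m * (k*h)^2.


Radius of gyration = 0.499 * 1.87 = 0.93313 m
I = 66.7 * 0.93313^2
= 66.7 * 0.870732
= 58.078 kg*m^2

58.078 kg*m^2


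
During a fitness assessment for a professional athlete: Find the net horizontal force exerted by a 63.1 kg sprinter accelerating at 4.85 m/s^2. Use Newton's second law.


Newton's second law: F = m * a
F = 63.1 * 4.85 = 306.04 N

306.04 N


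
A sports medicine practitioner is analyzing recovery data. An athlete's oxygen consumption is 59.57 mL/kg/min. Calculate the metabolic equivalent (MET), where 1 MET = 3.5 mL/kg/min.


MET = VO2 / 3.5
= 59.57 / 3.5
= 17.02 METs

17.02 METs


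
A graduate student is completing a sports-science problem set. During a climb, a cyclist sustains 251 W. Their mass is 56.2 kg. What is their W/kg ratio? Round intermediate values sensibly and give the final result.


Power-to-weight = 251 W / 56.2 kg
= 4.466 W/kg

4.466 W/kg


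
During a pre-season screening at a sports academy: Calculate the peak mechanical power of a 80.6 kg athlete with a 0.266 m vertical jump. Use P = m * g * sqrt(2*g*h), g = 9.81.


First, sqrt(2gh) = sqrt(2 * 9.81 * 0.266)
= sqrt(5.21892) = 2.284496 m/s
Power = 80.6 * 9.81 * 2.284496 = 1806.32 W

1806.32 W


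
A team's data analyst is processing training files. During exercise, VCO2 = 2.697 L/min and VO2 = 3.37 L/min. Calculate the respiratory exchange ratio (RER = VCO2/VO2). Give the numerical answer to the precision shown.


RER = VCO2 / VO2
= 2.697 / 3.37
= 0.8003

0.8003


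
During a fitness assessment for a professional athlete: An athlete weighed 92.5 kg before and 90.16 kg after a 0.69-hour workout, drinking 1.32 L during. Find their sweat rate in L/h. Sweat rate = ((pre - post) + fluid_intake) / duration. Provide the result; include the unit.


Body mass change = 2.34 kg
Total sweat loss = 2.34 + 1.32 = 3.66 L
Rate = 3.66 / 0.69 = 5.304 L/h

5.304 L/h


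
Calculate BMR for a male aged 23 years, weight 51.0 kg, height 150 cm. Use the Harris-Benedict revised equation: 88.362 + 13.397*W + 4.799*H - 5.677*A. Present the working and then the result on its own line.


Substituting values:
W term = 13.397 * 51.0 = 683.247
H term = 4.799 * 150 = 719.85
A term = 5.677 * 23 = 130.571
BMR = 1360.89 kcal/day

1360.89 kcal/day


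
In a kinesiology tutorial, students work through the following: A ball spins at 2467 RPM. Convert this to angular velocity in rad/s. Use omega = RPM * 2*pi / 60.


omega = 2467 * 2 * pi / 60
= 2467 * 6.28318531 / 60
= 15500.618 / 60
= 258.344 rad/s

258.344 rad/s


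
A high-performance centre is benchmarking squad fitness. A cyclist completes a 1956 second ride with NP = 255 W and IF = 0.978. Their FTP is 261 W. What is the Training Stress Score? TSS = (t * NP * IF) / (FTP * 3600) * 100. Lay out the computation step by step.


t * NP * IF = 1956 * 255 * 0.978 = 487806.84
FTP * 3600 = 939600
TSS = (487806.84 / 939600) * 100 = 51.92

51.92 TSS


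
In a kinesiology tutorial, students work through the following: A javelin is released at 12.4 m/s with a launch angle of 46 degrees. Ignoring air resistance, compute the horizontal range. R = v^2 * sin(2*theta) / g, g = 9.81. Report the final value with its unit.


Launch speed squared = 153.76
sin(2 * 46 deg) = 0.999391
Range = 153.76 * 0.999391 / 9.81
= 15.664 m

15.664 m


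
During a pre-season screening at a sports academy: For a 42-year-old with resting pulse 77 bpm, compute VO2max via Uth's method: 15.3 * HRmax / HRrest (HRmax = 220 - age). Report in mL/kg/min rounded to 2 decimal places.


Step 1: HRmax = 220 - 42 = 178 bpm
Step 2: Ratio = 178 / 77 = 2.3117
Step 3: VO2max = 15.3 * 2.3117 = 35.37 mL/kg/min

35.37 mL/kg/min


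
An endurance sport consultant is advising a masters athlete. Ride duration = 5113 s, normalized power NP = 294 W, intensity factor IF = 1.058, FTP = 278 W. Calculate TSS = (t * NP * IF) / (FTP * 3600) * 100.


Numerator = 5113 * 294 * 1.058 = 1590408.876
Denominator = 278 * 3600 = 1000800
TSS = 1590408.876 / 1000800 * 100
= 158.91

158.91 TSS


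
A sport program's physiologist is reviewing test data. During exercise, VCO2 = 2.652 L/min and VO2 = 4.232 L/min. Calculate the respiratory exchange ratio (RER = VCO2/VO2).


RER = VCO2 / VO2
= 2.652 / 4.232
= 0.6267

0.6267


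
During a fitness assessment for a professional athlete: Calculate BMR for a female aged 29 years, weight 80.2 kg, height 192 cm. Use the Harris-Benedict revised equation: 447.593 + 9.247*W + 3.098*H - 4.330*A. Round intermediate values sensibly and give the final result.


Substituting values:
W term = 9.247 * 80.2 = 741.6094
H term = 3.098 * 192 = 594.816
A term = 4.330 * 29 = 125.57
BMR = 1658.45 kcal/day

1658.45 kcal/day


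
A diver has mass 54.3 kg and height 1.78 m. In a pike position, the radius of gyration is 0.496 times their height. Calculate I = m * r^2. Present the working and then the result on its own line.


r = 0.496 * 1.78 = 0.88288 m
I = m * r^2 = 54.3 * 0.779477 = 42.326 kg*m^2

42.326 kg*m^2


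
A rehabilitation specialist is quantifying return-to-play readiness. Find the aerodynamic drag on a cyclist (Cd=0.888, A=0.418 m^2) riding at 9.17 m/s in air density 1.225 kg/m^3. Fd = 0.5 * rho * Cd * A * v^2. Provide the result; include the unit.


Fd = 0.5 * 1.225 * 0.888 * 0.418 * 9.17^2
= 0.5 * 1.225 * 0.888 * 0.418 * 84.0889
= 19.118 N

19.118 N


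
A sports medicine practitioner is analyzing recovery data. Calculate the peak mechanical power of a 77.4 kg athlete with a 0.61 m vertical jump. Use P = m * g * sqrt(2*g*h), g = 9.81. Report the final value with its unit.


First, sqrt(2gh) = sqrt(2 * 9.81 * 0.61)
= sqrt(11.9682) = 3.459509 m/s
Power = 77.4 * 9.81 * 3.459509 = 2626.78 W

2626.78 W


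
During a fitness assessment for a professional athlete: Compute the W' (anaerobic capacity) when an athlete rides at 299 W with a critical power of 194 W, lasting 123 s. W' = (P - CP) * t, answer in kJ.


Above-CP power = 105 W
Duration = 123 s
W' = 105 * 123 = 12915 J
Convert: 12915 / 1000 = 12.915 kJ

12.915 kJ


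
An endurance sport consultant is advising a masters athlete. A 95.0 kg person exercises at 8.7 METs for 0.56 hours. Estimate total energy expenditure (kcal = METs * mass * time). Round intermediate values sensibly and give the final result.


Energy = METs * mass(kg) * time(h)
= 8.7 * 95.0 * 0.56
= 462.84 kcal

462.84 kcal


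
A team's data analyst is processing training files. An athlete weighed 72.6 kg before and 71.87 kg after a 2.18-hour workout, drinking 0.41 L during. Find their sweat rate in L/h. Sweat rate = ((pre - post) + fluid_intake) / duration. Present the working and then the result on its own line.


Body mass change = 0.73 kg
Total sweat loss = 0.73 + 0.41 = 1.14 L
Rate = 1.14 / 2.18 = 0.523 L/h

0.523 L/h


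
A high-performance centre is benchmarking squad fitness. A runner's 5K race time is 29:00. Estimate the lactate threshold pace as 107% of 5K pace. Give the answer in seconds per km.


Total race time = 29*60 + 0 = 1740 seconds
5K pace = 1740 / 5 = 348.0 sec/km
LT pace = 348.0 * 1.07 = 372.36 sec/km

372.36 s/km


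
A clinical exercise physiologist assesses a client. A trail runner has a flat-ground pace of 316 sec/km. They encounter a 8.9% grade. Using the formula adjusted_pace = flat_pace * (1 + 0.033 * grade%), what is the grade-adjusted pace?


Grade factor = 1 + 0.033 * 8.9 = 1.2937
Adjusted = 316 * 1.2937 = 408.81 sec/km

408.81 s/km


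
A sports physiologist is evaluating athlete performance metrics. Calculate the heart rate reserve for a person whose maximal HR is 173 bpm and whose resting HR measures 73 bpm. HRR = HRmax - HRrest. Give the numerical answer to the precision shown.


HRmax = 173 bpm
HRrest = 73 bpm
HRR = 173 - 73 = 100 bpm

100 bpm


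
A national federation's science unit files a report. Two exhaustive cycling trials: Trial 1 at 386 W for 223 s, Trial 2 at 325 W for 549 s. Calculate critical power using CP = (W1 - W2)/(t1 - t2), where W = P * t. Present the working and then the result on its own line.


W1 = 386 * 223 = 86078 J
W2 = 325 * 549 = 178425 J
CP = (86078 - 178425) / (223 - 549)
= -92347 / -326
= 283.27 W

283.27 W


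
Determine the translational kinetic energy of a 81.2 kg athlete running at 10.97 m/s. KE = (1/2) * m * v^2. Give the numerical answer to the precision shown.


KE = 0.5 * m * v^2
= 0.5 * 81.2 * 10.97^2
= 0.5 * 81.2 * 120.3409
= 4885.84 J

4885.84 J


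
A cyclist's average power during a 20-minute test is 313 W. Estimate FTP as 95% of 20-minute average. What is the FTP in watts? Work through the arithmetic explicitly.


FTP = 20-min power * 0.95
= 313 * 0.95
= 297.35 W

297.35 W


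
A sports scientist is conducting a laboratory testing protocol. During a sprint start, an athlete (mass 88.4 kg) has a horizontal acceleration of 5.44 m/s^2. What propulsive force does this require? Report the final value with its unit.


Propulsive force = mass * acceleration
= 88.4 kg * 5.44 m/s^2
= 480.9 N

480.9 N
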